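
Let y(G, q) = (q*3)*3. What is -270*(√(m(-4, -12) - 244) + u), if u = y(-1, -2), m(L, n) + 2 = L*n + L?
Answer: 4860 - 270*I*√202 ≈ 4860.0 - 3837.4*I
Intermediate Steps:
m(L, n) = -2 + L + L*n (m(L, n) = -2 + (L*n + L) = -2 + (L + L*n) = -2 + L + L*n)
y(G, q) = 9*q (y(G, q) = (3*q)*3 = 9*q)
u = -18 (u = 9*(-2) = -18)
-270*(√(m(-4, -12) - 244) + u) = -270*(√((-2 - 4 - 4*(-12)) - 244) - 18) = -270*(√((-2 - 4 + 48) - 244) - 18) = -270*(√(42 - 244) - 18) = -270*(√(-202) - 18) = -270*(I*√202 - 18) = -270*(-18 + I*√202) = 4860 - 270*I*√202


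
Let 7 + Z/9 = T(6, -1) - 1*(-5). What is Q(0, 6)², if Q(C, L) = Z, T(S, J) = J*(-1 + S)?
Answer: 3969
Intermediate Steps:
Z = -63 (Z = -63 + 9*(-(-1 + 6) - 1*(-5)) = -63 + 9*(-1*5 + 5) = -63 + 9*(-5 + 5) = -63 + 9*0 = -63 + 0 = -63)
Q(C, L) = -63
Q(0, 6)² = (-63)² = 3969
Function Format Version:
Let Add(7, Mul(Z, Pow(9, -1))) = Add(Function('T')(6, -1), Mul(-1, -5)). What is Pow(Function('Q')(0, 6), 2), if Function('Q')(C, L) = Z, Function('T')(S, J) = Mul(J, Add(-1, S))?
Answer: 3969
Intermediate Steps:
Z = -63 (Z = Add(-63, Mul(9, Add(Mul(-1, Add(-1, 6)), Mul(-1, -5)))) = Add(-63, Mul(9, Add(Mul(-1, 5), 5))) = Add(-63, Mul(9, Add(-5, 5))) = Add(-63, Mul(9, 0)) = Add(-63, 0) = -63)
Function('Q')(C, L) = -63
Pow(Function('Q')(0, 6), 2) = Pow(-63, 2) = 3969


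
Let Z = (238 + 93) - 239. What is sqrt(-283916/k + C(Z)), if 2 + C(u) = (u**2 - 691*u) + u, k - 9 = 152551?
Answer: I*sqrt(20008792252965)/19070 ≈ 234.56*I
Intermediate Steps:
k = 152560 (k = 9 + 152551 = 152560)
Z = 92 (Z = 331 - 239 = 92)
C(u) = -2 + u**2 - 690*u (C(u) = -2 + ((u**2 - 691*u) + u) = -2 + (u**2 - 690*u) = -2 + u**2 - 690*u)
sqrt(-283916/k + C(Z)) = sqrt(-283916/152560 + (-2 + 92**2 - 690*92)) = sqrt(-283916*1/152560 + (-2 + 8464 - 63480)) = sqrt(-70979/38140 - 55018) = sqrt(-2098457499/38140) = I*sqrt(20008792252965)/19070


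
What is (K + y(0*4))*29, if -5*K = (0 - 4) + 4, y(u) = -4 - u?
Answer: -116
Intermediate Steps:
K = 0 (K = -((0 - 4) + 4)/5 = -(-4 + 4)/5 = -1/5*0 = 0)
(K + y(0*4))*29 = (0 + (-4 - 0*4))*29 = (0 + (-4 - 1*0))*29 = (0 + (-4 + 0))*29 = (0 - 4)*29 = -4*29 = -116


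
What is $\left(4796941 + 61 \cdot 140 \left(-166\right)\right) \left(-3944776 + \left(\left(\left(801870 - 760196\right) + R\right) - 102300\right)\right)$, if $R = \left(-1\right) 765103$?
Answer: $-16120972317005$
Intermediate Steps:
$R = -765103$
$\left(4796941 + 61 \cdot 140 \left(-166\right)\right) \left(-3944776 + \left(\left(\left(801870 - 760196\right) + R\right) - 102300\right)\right) = \left(4796941 + 61 \cdot 140 \left(-166\right)\right) \left(-3944776 + \left(\left(\left(801870 - 760196\right) - 765103\right) - 102300\right)\right) = \left(4796941 + 8540 \left(-166\right)\right) \left(-3944776 + \left(\left(41674 - 765103\right) - 102300\right)\right) = \left(4796941 - 1417640\right) \left(-3944776 - 825729\right) = 3379301 \left(-3944776 - 825729\right) = 3379301 \left(-4770505\right) = -16120972317005$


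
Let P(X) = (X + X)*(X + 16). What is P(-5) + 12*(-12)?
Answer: -254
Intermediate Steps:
P(X) = 2*X*(16 + X) (P(X) = (2*X)*(16 + X) = 2*X*(16 + X))
P(-5) + 12*(-12) = 2*(-5)*(16 - 5) + 12*(-12) = 2*(-5)*11 - 144 = -110 - 144 = -254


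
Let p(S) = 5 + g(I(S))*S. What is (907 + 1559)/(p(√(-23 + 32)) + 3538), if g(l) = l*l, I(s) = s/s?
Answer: 137/197 ≈ 0.69543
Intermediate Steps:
I(s) = 1
g(l) = l²
p(S) = 5 + S (p(S) = 5 + 1²*S = 5 + 1*S = 5 + S)
(907 + 1559)/(p(√(-23 + 32)) + 3538) = (907 + 1559)/((5 + √(-23 + 32)) + 3538) = 2466/((5 + √9) + 3538) = 2466/((5 + 3) + 3538) = 2466/(8 + 3538) = 2466/3546 = 2466*(1/3546) = 137/197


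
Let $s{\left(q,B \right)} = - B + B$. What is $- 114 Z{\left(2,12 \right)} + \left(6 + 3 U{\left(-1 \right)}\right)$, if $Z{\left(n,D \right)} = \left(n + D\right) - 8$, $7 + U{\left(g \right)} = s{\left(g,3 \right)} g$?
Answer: $-699$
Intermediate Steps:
$s{\left(q,B \right)} = 0$
$U{\left(g \right)} = -7$ ($U{\left(g \right)} = -7 + 0 g = -7 + 0 = -7$)
$Z{\left(n,D \right)} = -8 + D + n$ ($Z{\left(n,D \right)} = \left(D + n\right) - 8 = -8 + D + n$)
$- 114 Z{\left(2,12 \right)} + \left(6 + 3 U{\left(-1 \right)}\right) = - 114 \left(-8 + 12 + 2\right) + \left(6 + 3 \left(-7\right)\right) = \left(-114\right) 6 + \left(6 - 21\right) = -684 - 15 = -699$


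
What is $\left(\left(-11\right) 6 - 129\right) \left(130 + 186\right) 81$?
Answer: $-4991220$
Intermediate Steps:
$\left(\left(-11\right) 6 - 129\right) \left(130 + 186\right) 81 = \left(-66 - 129\right) 316 \cdot 81 = \left(-195\right) 316 \cdot 81 = \left(-61620\right) 81 = -4991220$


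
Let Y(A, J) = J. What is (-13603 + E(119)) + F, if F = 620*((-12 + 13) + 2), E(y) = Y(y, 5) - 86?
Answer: -11824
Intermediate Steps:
E(y) = -81 (E(y) = 5 - 86 = -81)
F = 1860 (F = 620*(1 + 2) = 620*3 = 1860)
(-13603 + E(119)) + F = (-13603 - 81) + 1860 = -13684 + 1860 = -11824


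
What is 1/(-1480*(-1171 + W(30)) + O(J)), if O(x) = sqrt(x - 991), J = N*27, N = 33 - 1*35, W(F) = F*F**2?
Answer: -7645384/292259482537489 - I*sqrt(1045)/1461297412687445 ≈ -2.616e-8 - 2.2122e-14*I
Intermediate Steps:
W(F) = F**3
N = -2 (N = 33 - 35 = -2)
J = -54 (J = -2*27 = -54)
O(x) = sqrt(-991 + x)
1/(-1480*(-1171 + W(30)) + O(J)) = 1/(-1480*(-1171 + 30**3) + sqrt(-991 - 54)) = 1/(-1480*(-1171 + 27000) + sqrt(-1045)) = 1/(-1480*25829 + I*sqrt(1045)) = 1/(-38226920 + I*sqrt(1045))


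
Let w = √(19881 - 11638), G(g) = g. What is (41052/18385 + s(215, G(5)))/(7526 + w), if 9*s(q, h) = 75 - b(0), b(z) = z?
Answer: 4386009806/3123561842115 - 582781*√8243/3123561842115 ≈ 0.0013872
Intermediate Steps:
w = √8243 ≈ 90.791
s(q, h) = 25/3 (s(q, h) = (75 - 1*0)/9 = (75 + 0)/9 = (⅑)*75 = 25/3)
(41052/18385 + s(215, G(5)))/(7526 + w) = (41052/18385 + 25/3)/(7526 + √8243) = 582781/(55155*(7526 + √8243))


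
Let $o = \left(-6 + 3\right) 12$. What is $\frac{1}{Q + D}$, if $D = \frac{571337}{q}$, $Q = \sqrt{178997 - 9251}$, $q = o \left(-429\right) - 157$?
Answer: $- \frac{8734028719}{39341918900705} + \frac{233692369 \sqrt{169746}}{39341918900705} \approx 0.0022253$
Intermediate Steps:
$o = -36$ ($o = \left(-3\right) 12 = -36$)
$q = 15287$ ($q = \left(-36\right) \left(-429\right) - 157 = 15444 - 157 = 15287$)
$Q = \sqrt{169746} \approx 412.0$
$D = \frac{571337}{15287} \approx 37.374$
$\frac{1}{Q + D} = \frac{1}{\sqrt{169746} + \frac{571337}{15287}} = \frac{1}{\frac{571337}{15287} + \sqrt{169746}}$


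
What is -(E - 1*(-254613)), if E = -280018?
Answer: 25405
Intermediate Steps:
-(E - 1*(-254613)) = -(-280018 - 1*(-254613)) = -(-280018 + 254613) = -1*(-25405) = 25405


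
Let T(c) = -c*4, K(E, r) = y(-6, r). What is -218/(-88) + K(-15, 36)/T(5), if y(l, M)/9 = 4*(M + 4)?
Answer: -3059/44 ≈ -69.523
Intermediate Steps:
y(l, M) = 144 + 36*M (y(l, M) = 9*(4*(M + 4)) = 9*(4*(4 + M)) = 9*(16 + 4*M) = 144 + 36*M)
K(E, r) = 144 + 36*r
T(c) = -4*c
-218/(-88) + K(-15, 36)/T(5) = -218/(-88) + (144 + 36*36)/((-4*5)) = -218*(-1/88) + (144 + 1296)/(-20) = 109/44 + 1440*(-1/20) = 109/44 - 72 = -3059/44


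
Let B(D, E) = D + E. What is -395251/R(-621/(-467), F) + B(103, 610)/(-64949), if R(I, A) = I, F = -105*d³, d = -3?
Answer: -11988430854706/40333329 ≈ -2.9723e+5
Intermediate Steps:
F = 2835 (F = -105*(-3)³ = -105*(-27) = 2835)
-395251/R(-621/(-467), F) + B(103, 610)/(-64949) = -395251/((-621/(-467))) + (103 + 610)/(-64949) = -395251/((-621*(-1/467))) + 713*(-1/64949) = -395251/621/467 - 713/64949 = -395251*467/621 - 713/64949 = -184582217/621 - 713/64949 = -11988430854706/40333329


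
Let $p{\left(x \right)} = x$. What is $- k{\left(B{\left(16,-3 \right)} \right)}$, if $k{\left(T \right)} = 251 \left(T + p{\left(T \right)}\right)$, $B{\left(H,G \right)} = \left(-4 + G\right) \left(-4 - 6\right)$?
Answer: $-35140$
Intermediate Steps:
$B{\left(H,G \right)} = 40 - 10 G$ ($B{\left(H,G \right)} = \left(-4 + G\right) \left(-10\right) = 40 - 10 G$)
$k{\left(T \right)} = 502 T$ ($k{\left(T \right)} = 251 \left(T + T\right) = 251 \cdot 2 T = 502 T$)
$- k{\left(B{\left(16,-3 \right)} \right)} = - 502 \left(40 - -30\right) = - 502 \left(40 + 30\right) = - 502 \cdot 70 = \left(-1\right) 35140 = -35140$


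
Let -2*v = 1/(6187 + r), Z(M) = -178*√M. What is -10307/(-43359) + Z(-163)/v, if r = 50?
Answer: 10307/43359 + 2220372*I*√163 ≈ 0.23771 + 2.8348e+7*I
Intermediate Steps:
v = -1/12474 (v = -1/(2*(6187 + 50)) = -½/6237 = -½*1/6237 = -1/12474 ≈ -8.0167e-5)
-10307/(-43359) + Z(-163)/v = -10307/(-43359) + (-178*I*√163)/(-1/12474) = -10307*(-1/43359) - 178*I*√163*(-12474) = 10307/43359 - 178*I*√163*(-12474) = 10307/43359 + 2220372*I*√163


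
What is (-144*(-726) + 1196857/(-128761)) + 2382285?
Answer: 320205392012/128761 ≈ 2.4868e+6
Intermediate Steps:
(-144*(-726) + 1196857/(-128761)) + 2382285 = (104544 + 1196857*(-1/128761)) + 2382285 = (104544 - 1196857/128761) + 2382285 = 13459993127/128761 + 2382285 = 320205392012/128761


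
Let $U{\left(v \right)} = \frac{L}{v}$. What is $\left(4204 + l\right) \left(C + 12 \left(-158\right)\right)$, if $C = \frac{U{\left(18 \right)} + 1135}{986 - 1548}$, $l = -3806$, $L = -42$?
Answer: $- \frac{636810746}{843} \approx -7.5541 \cdot 10^{5}$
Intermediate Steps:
$U{\left(v \right)} = - \frac{42}{v}$
$C = - \frac{1699}{843}$ ($C = \frac{- \frac{42}{18} + 1135}{986 - 1548} = \frac{\left(-42\right) \frac{1}{18} + 1135}{-562} = \left(- \frac{7}{3} + 1135\right) \left(- \frac{1}{562}\right) = \frac{3398}{3} \left(- \frac{1}{562}\right) = - \frac{1699}{843} \approx -2.0154$)
$\left(4204 + l\right) \left(C + 12 \left(-158\right)\right) = \left(4204 - 3806\right) \left(- \frac{1699}{843} + 12 \left(-158\right)\right) = 398 \left(- \frac{1699}{843} - 1896\right) = 398 \left(- \frac{1600027}{843}\right) = - \frac{636810746}{843}$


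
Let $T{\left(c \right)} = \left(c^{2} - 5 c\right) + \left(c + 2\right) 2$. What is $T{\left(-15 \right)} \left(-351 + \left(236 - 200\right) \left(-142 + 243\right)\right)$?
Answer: $900090$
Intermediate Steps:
$T{\left(c \right)} = 4 + c^{2} - 3 c$ ($T{\left(c \right)} = \left(c^{2} - 5 c\right) + \left(2 + c\right) 2 = \left(c^{2} - 5 c\right) + \left(4 + 2 c\right) = 4 + c^{2} - 3 c$)
$T{\left(-15 \right)} \left(-351 + \left(236 - 200\right) \left(-142 + 243\right)\right) = \left(4 + \left(-15\right)^{2} - -45\right) \left(-351 + \left(236 - 200\right) \left(-142 + 243\right)\right) = \left(4 + 225 + 45\right) \left(-351 + 36 \cdot 101\right) = 274 \left(-351 + 3636\right) = 274 \cdot 3285 = 900090$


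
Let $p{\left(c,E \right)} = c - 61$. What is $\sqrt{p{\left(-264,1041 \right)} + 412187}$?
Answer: $\sqrt{411862} \approx 641.76$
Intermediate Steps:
$p{\left(c,E \right)} = -61 + c$
$\sqrt{p{\left(-264,1041 \right)} + 412187} = \sqrt{\left(-61 - 264\right) + 412187} = \sqrt{-325 + 412187} = \sqrt{411862}$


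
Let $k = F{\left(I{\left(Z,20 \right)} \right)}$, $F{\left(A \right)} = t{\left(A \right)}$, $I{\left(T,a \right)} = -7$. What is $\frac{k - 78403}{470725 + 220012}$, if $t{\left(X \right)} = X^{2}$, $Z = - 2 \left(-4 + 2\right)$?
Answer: $- \frac{78354}{690737} \approx -0.11344$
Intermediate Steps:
$Z = 4$ ($Z = \left(-2\right) \left(-2\right) = 4$)
$F{\left(A \right)} = A^{2}$
$k = 49$ ($k = \left(-7\right)^{2} = 49$)
$\frac{k - 78403}{470725 + 220012} = \frac{49 - 78403}{470725 + 220012} = - \frac{78354}{690737}$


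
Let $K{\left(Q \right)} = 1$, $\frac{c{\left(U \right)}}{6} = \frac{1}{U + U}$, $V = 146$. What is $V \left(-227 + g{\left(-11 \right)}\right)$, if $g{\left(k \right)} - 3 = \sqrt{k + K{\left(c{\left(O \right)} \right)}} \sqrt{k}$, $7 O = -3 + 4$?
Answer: $-32704 - 146 \sqrt{110} \approx -34235.0$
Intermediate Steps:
$O = \frac{1}{7}$ ($O = \frac{-3 + 4}{7} = \frac{1}{7} \cdot 1 = \frac{1}{7} \approx 0.14286$)
$c{\left(U \right)} = \frac{3}{U}$ ($c{\left(U \right)} = \frac{6}{U + U} = \frac{6}{2 U} = 6 \frac{1}{2 U} = \frac{3}{U}$)
$g{\left(k \right)} = 3 + \sqrt{k} \sqrt{1 + k}$ ($g{\left(k \right)} = 3 + \sqrt{k + 1} \sqrt{k} = 3 + \sqrt{1 + k} \sqrt{k} = 3 + \sqrt{k} \sqrt{1 + k}$)
$V \left(-227 + g{\left(-11 \right)}\right) = 146 \left(-227 + \left(3 + \sqrt{-11} \sqrt{1 - 11}\right)\right) = 146 \left(-227 + \left(3 + i \sqrt{11} \sqrt{-10}\right)\right) = 146 \left(-227 + \left(3 + i \sqrt{11} i \sqrt{10}\right)\right) = 146 \left(-227 + \left(3 - \sqrt{110}\right)\right) = 146 \left(-224 - \sqrt{110}\right) = -32704 - 146 \sqrt{110}$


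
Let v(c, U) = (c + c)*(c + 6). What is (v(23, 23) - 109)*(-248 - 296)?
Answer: -666400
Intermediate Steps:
v(c, U) = 2*c*(6 + c) (v(c, U) = (2*c)*(6 + c) = 2*c*(6 + c))
(v(23, 23) - 109)*(-248 - 296) = (2*23*(6 + 23) - 109)*(-248 - 296) = (2*23*29 - 109)*(-544) = (1334 - 109)*(-544) = 1225*(-544) = -666400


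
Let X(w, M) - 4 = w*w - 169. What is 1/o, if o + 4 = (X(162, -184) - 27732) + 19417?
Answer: 1/17760 ≈ 5.6306e-5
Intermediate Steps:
X(w, M) = -165 + w² (X(w, M) = 4 + (w*w - 169) = 4 + (w² - 169) = 4 + (-169 + w²) = -165 + w²)
o = 17760 (o = -4 + (((-165 + 162²) - 27732) + 19417) = -4 + (((-165 + 26244) - 27732) + 19417) = -4 + ((26079 - 27732) + 19417) = -4 + (-1653 + 19417) = -4 + 17764 = 17760)
1/o = 1/17760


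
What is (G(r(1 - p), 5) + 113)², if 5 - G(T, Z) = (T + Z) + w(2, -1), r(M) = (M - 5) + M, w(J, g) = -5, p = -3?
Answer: 13225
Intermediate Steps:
r(M) = -5 + 2*M (r(M) = (-5 + M) + M = -5 + 2*M)
G(T, Z) = 10 - T - Z (G(T, Z) = 5 - ((T + Z) - 5) = 5 - (-5 + T + Z) = 5 + (5 - T - Z) = 10 - T - Z)
(G(r(1 - p), 5) + 113)² = ((10 - (-5 + 2*(1 - 1*(-3))) - 1*5) + 113)² = ((10 - (-5 + 2*(1 + 3)) - 5) + 113)² = ((10 - (-5 + 2*4) - 5) + 113)² = ((10 - (-5 + 8) - 5) + 113)² = ((10 - 1*3 - 5) + 113)² = ((10 - 3 - 5) + 113)² = (2 + 113)² = 115² = 13225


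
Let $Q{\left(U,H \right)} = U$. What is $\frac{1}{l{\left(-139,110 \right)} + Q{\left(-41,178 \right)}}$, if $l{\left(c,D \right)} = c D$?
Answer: $- \frac{1}{15331} \approx -6.5227 \cdot 10^{-5}$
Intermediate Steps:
$l{\left(c,D \right)} = D c$
$\frac{1}{l{\left(-139,110 \right)} + Q{\left(-41,178 \right)}} = \frac{1}{110 \left(-139\right) - 41} = \frac{1}{-15290 - 41} = \frac{1}{-15331} = - \frac{1}{15331}$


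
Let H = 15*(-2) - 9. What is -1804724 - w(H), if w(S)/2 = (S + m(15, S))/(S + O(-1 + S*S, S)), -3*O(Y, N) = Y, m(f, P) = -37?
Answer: -2954333644/1637 ≈ -1.8047e+6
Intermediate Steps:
O(Y, N) = -Y/3
H = -39 (H = -30 - 9 = -39)
w(S) = 2*(-37 + S)/(⅓ + S - S²/3) (w(S) = 2*((S - 37)/(S - (-1 + S*S)/3)) = 2*((-37 + S)/(S - (-1 + S²)/3)) = 2*((-37 + S)/(S + (⅓ - S²/3))) = 2*((-37 + S)/(⅓ + S - S²/3)) = 2*(-37 + S)/(⅓ + S - S²/3))
-1804724 - w(H) = -1804724 - 6*(-37 - 39)/(1 - 1*(-39)² + 3*(-39)) = -1804724 - 6*(-76)/(1 - 1*1521 - 117) = -1804724 - 6*(-76)/(1 - 1521 - 117) = -1804724 - 6*(-76)/(-1637) = -1804724 - 6*(-1)*(-76)/1637 = -1804724 - 1*456/1637 = -1804724 - 456/1637 = -2954333644/1637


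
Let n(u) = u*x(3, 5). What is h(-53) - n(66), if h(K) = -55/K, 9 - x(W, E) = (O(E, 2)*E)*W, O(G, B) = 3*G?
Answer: 755623/53 ≈ 14257.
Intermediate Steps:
x(W, E) = 9 - 3*W*E² (x(W, E) = 9 - (3*E)*E*W = 9 - 3*E²*W = 9 - 3*W*E²)
n(u) = -216*u (n(u) = u*(9 - 3*3*5²) = u*(9 - 3*3*25) = u*(9 - 225) = u*(-216) = -216*u)
h(-53) - n(66) = -55/(-53) - (-216)*66 = -55*(-1/53) - 1*(-14256) = 55/53 + 14256 = 755623/53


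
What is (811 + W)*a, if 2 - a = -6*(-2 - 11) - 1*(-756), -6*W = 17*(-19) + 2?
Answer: -719264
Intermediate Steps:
W = 107/2 (W = -(17*(-19) + 2)/6 = -(-323 + 2)/6 = -⅙*(-321) = 107/2 ≈ 53.500)
a = -832 (a = 2 - (-6*(-2 - 11) - 1*(-756)) = 2 - (-6*(-13) + 756) = 2 - (78 + 756) = 2 - 1*834 = 2 - 834 = -832)
(811 + W)*a = (811 + 107/2)*(-832) = (1729/2)*(-832) = -719264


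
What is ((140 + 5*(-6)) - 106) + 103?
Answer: 107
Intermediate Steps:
((140 + 5*(-6)) - 106) + 103 = ((140 - 30) - 106) + 103 = (110 - 106) + 103 = 4 + 103 = 107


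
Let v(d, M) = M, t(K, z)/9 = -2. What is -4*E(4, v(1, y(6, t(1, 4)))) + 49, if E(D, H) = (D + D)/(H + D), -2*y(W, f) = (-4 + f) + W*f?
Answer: 3349/69 ≈ 48.536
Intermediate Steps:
t(K, z) = -18 (t(K, z) = 9*(-2) = -18)
y(W, f) = 2 - f/2 - W*f/2 (y(W, f) = -((-4 + f) + W*f)/2 = -(-4 + f + W*f)/2 = 2 - f/2 - W*f/2)
E(D, H) = 2*D/(D + H) (E(D, H) = (2*D)/(D + H) = 2*D/(D + H))
-4*E(4, v(1, y(6, t(1, 4)))) + 49 = -8*4/(4 + (2 - ½*(-18) - ½*6*(-18))) + 49 = -8*4/(4 + (2 + 9 + 54)) + 49 = -8*4/(4 + 65) + 49 = -8*4/69 + 49 = -4*8/69 + 49 = -32/69 + 49 = 3349/69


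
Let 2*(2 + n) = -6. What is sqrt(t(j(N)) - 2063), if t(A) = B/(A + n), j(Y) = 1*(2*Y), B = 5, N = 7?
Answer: I*sqrt(18562)/3 ≈ 45.414*I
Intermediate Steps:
n = -5 (n = -2 + (1/2)*(-6) = -2 - 3 = -5)
j(Y) = 2*Y
t(A) = 5/(-5 + A) (t(A) = 5/(A - 5) = 5/(-5 + A))
sqrt(t(j(N)) - 2063) = sqrt(5/(-5 + 2*7) - 2063) = sqrt(5/(-5 + 14) - 2063) = sqrt(5/9 - 2063) = sqrt(-18562/9) = I*sqrt(18562)/3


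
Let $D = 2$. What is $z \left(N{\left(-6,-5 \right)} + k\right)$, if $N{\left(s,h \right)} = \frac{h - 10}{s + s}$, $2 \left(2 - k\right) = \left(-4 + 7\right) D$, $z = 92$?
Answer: $23$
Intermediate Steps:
$k = -1$ ($k = 2 - \frac{\left(-4 + 7\right) 2}{2} = 2 - \frac{3 \cdot 2}{2} = 2 - 3 = -1$)
$N{\left(s,h \right)} = \frac{-10 + h}{2 s}$
$z \left(N{\left(-6,-5 \right)} + k\right) = 92 \left(\frac{-10 - 5}{2 \left(-6\right)} - 1\right) = 92 \left(\frac{1}{2} \left(- \frac{1}{6}\right) \left(-15\right) - 1\right) = 92 \left(\frac{5}{4} - 1\right) = 92 \cdot \frac{1}{4} = 23$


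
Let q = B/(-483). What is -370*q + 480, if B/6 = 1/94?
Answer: 3632530/7567 ≈ 480.05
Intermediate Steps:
B = 3/47 (B = 6/94 = 6*(1/94) = 3/47 ≈ 0.063830)
q = -1/7567 (q = (3/47)/(-483) = (3/47)*(-1/483) = -1/7567 ≈ -0.00013215)
-370*q + 480 = -370*(-1/7567) + 480 = 370/7567 + 480 = 3632530/7567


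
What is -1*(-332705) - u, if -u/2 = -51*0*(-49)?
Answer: 332705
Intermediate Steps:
u = 0 (u = -2*(-51*0)*(-49) = -0*(-49) = -2*0 = 0)
-1*(-332705) - u = -1*(-332705) - 1*0 = 332705 + 0 = 332705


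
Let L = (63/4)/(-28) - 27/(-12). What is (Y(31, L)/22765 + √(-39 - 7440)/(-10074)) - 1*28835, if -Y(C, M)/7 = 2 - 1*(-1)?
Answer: -656428796/22765 - I*√831/3358 ≈ -28835.0 - 0.0085846*I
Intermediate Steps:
L = 27/16 (L = (63*(¼))*(-1/28) - 27*(-1/12) = (63/4)*(-1/28) + 9/4 = -9/16 + 9/4 = 27/16 ≈ 1.6875)
Y(C, M) = -21 (Y(C, M) = -7*(2 - 1*(-1)) = -7*(2 + 1) = -7*3 = -21)
(Y(31, L)/22765 + √(-39 - 7440)/(-10074)) - 1*28835 = (-21/22765 + √(-39 - 7440)/(-10074)) - 1*28835 = (-21*1/22765 + √(-7479)*(-1/10074)) - 28835 = (-21/22765 + (3*I*√831)*(-1/10074)) - 28835 = (-21/22765 - I*√831/3358) - 28835 = -656428796/22765 - I*√831/3358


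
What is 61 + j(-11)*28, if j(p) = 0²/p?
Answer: 61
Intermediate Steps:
j(p) = 0 (j(p) = 0/p = 0)
61 + j(-11)*28 = 61 + 0*28 = 61 + 0 = 61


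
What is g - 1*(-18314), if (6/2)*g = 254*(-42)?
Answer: 14758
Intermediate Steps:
g = -3556 (g = (254*(-42))/3 = (1/3)*(-10668) = -3556)
g - 1*(-18314) = -3556 - 1*(-18314) = -3556 + 18314 = 14758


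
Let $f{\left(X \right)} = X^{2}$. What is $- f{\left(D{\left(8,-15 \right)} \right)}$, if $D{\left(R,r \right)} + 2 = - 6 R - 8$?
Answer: $-3364$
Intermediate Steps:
$D{\left(R,r \right)} = -10 - 6 R$ ($D{\left(R,r \right)} = -2 - \left(8 + 6 R\right) = -10 - 6 R$)
$- f{\left(D{\left(8,-15 \right)} \right)} = - \left(-10 - 48\right)^{2} = - \left(-58\right)^{2} = \left(-1\right) 3364 = -3364$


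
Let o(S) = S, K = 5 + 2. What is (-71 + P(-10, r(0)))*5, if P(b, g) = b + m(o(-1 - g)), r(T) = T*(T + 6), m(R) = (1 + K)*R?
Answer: -445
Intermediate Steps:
K = 7
m(R) = 8*R (m(R) = (1 + 7)*R = 8*R)
r(T) = T*(6 + T)
P(b, g) = -8 + b - 8*g (P(b, g) = b + 8*(-1 - g) = b + (-8 - 8*g) = -8 + b - 8*g)
(-71 + P(-10, r(0)))*5 = (-71 + (-8 - 10 - 0*(6 + 0)))*5 = (-71 + (-8 - 10 - 0*6))*5 = (-71 + (-8 - 10 - 8*0))*5 = (-71 + (-8 - 10 + 0))*5 = (-71 - 18)*5 = -89*5 = -445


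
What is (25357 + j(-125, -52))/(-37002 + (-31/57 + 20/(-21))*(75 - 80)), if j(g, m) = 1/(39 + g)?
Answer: -290033233/423143306 ≈ -0.68543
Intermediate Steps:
(25357 + j(-125, -52))/(-37002 + (-31/57 + 20/(-21))*(75 - 80)) = (25357 + 1/(39 - 125))/(-37002 + (-31/57 + 20/(-21))*(75 - 80)) = (25357 + 1/(-86))/(-37002 + (-31*1/57 + 20*(-1/21))*(-5)) = (25357 - 1/86)/(-37002 + (-31/57 - 20/21)*(-5)) = 2180701/(86*(-37002 - 199/133*(-5))) = 2180701/(86*(-37002 + 995/133)) = 2180701/(86*(-4920271/133)) = (2180701/86)*(-133/4920271) = -290033233/423143306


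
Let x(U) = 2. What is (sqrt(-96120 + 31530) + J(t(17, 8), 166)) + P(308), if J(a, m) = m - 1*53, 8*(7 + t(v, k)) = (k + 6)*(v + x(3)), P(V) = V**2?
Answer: 94977 + I*sqrt(64590) ≈ 94977.0 + 254.15*I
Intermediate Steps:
t(v, k) = -7 + (2 + v)*(6 + k)/8 (t(v, k) = -7 + ((k + 6)*(v + 2))/8 = -7 + ((6 + k)*(2 + v))/8 = -7 + ((2 + v)*(6 + k))/8 = -7 + (2 + v)*(6 + k)/8)
J(a, m) = -53 + m (J(a, m) = m - 53 = -53 + m)
(sqrt(-96120 + 31530) + J(t(17, 8), 166)) + P(308) = (sqrt(-96120 + 31530) + (-53 + 166)) + 308**2 = (sqrt(-64590) + 113) + 94864 = (I*sqrt(64590) + 113) + 94864 = (113 + I*sqrt(64590)) + 94864 = 94977 + I*sqrt(64590)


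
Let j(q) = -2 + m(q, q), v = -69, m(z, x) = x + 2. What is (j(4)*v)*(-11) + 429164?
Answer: 432200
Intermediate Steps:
m(z, x) = 2 + x
j(q) = q (j(q) = -2 + (2 + q) = q)
(j(4)*v)*(-11) + 429164 = (4*(-69))*(-11) + 429164 = -276*(-11) + 429164 = 3036 + 429164 = 432200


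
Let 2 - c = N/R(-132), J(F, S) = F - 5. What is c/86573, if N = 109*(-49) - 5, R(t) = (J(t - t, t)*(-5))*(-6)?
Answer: -841/2164325 ≈ -0.00038857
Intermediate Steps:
J(F, S) = -5 + F
R(t) = -150 (R(t) = ((-5 + (t - t))*(-5))*(-6) = ((-5 + 0)*(-5))*(-6) = -5*(-5)*(-6) = 25*(-6) = -150)
N = -5346 (N = -5341 - 5 = -5346)
c = -841/25 (c = 2 - (-5346)/(-150) = 2 - (-5346)*(-1)/150 = 2 - 1*891/25 = 2 - 891/25 = -841/25 ≈ -33.640)
c/86573 = -841/25/86573 = -841/25*1/86573 = -841/2164325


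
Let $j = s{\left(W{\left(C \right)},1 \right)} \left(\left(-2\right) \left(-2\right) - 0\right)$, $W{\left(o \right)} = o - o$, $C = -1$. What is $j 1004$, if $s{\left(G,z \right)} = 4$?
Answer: $16064$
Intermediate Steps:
$W{\left(o \right)} = 0$
$j = 16$ ($j = 4 \left(\left(-2\right) \left(-2\right) - 0\right) = 4 \left(4 + 0\right) = 4 \cdot 4 = 16$)
$j 1004 = 16 \cdot 1004 = 16064$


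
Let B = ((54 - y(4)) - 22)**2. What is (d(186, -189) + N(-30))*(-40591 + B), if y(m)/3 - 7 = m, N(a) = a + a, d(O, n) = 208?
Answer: -6007320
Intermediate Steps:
N(a) = 2*a
y(m) = 21 + 3*m
B = 1 (B = ((54 - (21 + 3*4)) - 22)**2 = ((54 - (21 + 12)) - 22)**2 = ((54 - 1*33) - 22)**2 = ((54 - 33) - 22)**2 = (21 - 22)**2 = (-1)**2 = 1)
(d(186, -189) + N(-30))*(-40591 + B) = (208 + 2*(-30))*(-40591 + 1) = (208 - 60)*(-40590) = 148*(-40590) = -6007320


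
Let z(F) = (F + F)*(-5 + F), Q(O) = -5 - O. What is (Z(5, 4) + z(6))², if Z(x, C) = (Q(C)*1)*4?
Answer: 576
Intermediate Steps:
Z(x, C) = -20 - 4*C (Z(x, C) = ((-5 - C)*1)*4 = (-5 - C)*4 = -20 - 4*C)
z(F) = 2*F*(-5 + F) (z(F) = (2*F)*(-5 + F) = 2*F*(-5 + F))
(Z(5, 4) + z(6))² = ((-20 - 4*4) + 2*6*(-5 + 6))² = ((-20 - 16) + 2*6*1)² = (-36 + 12)² = (-24)² = 576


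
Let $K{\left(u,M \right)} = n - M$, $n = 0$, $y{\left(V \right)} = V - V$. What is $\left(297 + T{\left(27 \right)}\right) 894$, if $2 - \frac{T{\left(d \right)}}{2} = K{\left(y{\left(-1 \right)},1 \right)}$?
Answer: $270882$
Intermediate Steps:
$y{\left(V \right)} = 0$
$K{\left(u,M \right)} = - M$ ($K{\left(u,M \right)} = 0 - M = - M$)
$T{\left(d \right)} = 6$ ($T{\left(d \right)} = 4 - 2 \left(\left(-1\right) 1\right) = 4 - -2 = 4 + 2 = 6$)
$\left(297 + T{\left(27 \right)}\right) 894 = \left(297 + 6\right) 894 = 303 \cdot 894 = 270882$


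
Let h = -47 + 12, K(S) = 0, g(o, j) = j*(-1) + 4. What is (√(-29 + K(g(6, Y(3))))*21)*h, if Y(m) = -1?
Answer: -735*I*√29 ≈ -3958.1*I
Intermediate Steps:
g(o, j) = 4 - j (g(o, j) = -j + 4 = 4 - j)
h = -35
(√(-29 + K(g(6, Y(3))))*21)*h = (√(-29 + 0)*21)*(-35) = (√(-29)*21)*(-35) = ((I*√29)*21)*(-35) = (21*I*√29)*(-35) = -735*I*√29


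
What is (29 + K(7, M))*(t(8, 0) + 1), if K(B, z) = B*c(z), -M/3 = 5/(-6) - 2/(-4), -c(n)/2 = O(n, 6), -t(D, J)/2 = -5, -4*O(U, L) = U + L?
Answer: 1177/2 ≈ 588.50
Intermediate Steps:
O(U, L) = -L/4 - U/4 (O(U, L) = -(U + L)/4 = -(L + U)/4 = -L/4 - U/4)
t(D, J) = 10 (t(D, J) = -2*(-5) = 10)
c(n) = 3 + n/2 (c(n) = -2*(-¼*6 - n/4) = -2*(-3/2 - n/4) = 3 + n/2)
M = 1 (M = -3*(5/(-6) - 2/(-4)) = -3*(5*(-⅙) - 2*(-¼)) = -3*(-⅚ + ½) = -3*(-⅓) = 1)
K(B, z) = B*(3 + z/2)
(29 + K(7, M))*(t(8, 0) + 1) = (29 + (½)*7*(6 + 1))*(10 + 1) = (29 + (½)*7*7)*11 = (29 + 49/2)*11 = (107/2)*11 = 1177/2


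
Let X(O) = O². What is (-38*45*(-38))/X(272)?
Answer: 16245/18496 ≈ 0.87830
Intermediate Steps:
(-38*45*(-38))/X(272) = (-38*45*(-38))/(272²) = -1710*(-38)/73984 = 64980*(1/73984) = 16245/18496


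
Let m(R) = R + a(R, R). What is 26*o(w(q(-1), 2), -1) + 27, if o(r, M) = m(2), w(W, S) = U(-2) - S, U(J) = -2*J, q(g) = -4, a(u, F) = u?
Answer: 131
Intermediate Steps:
w(W, S) = 4 - S (w(W, S) = -2*(-2) - S = 4 - S)
m(R) = 2*R (m(R) = R + R = 2*R)
o(r, M) = 4 (o(r, M) = 2*2 = 4)
26*o(w(q(-1), 2), -1) + 27 = 26*4 + 27 = 104 + 27 = 131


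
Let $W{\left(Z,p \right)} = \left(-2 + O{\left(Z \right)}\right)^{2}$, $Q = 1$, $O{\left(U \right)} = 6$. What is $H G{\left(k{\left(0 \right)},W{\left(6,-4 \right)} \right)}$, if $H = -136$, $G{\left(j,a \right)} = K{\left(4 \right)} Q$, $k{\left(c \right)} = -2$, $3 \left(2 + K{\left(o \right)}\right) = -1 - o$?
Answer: $\frac{1496}{3} \approx 498.67$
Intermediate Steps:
$K{\left(o \right)} = - \frac{7}{3} - \frac{o}{3}$ ($K{\left(o \right)} = -2 + \frac{-1 - o}{3} = -2 - \left(\frac{1}{3} + \frac{o}{3}\right) = - \frac{7}{3} - \frac{o}{3}$)
$W{\left(Z,p \right)} = 16$ ($W{\left(Z,p \right)} = \left(-2 + 6\right)^{2} = 4^{2} = 16$)
$G{\left(j,a \right)} = - \frac{11}{3}$ ($G{\left(j,a \right)} = \left(- \frac{7}{3} - \frac{4}{3}\right) 1 = \left(- \frac{11}{3}\right) 1 = - \frac{11}{3}$)
$H G{\left(k{\left(0 \right)},W{\left(6,-4 \right)} \right)} = \left(-136\right) \left(- \frac{11}{3}\right) = \frac{1496}{3}$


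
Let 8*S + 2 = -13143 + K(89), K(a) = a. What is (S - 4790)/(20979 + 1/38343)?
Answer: -123119373/402198899 ≈ -0.30612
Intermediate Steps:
S = -1632 (S = -1/4 + (-13143 + 89)/8 = -1/4 + (1/8)*(-13054) = -1/4 - 6527/4 = -1632)
(S - 4790)/(20979 + 1/38343) = (-1632 - 4790)/(20979 + 1/38343) = -6422/(20979 + 1/38343) = -6422/804397798/38343 = -6422*38343/804397798 = -123119373/402198899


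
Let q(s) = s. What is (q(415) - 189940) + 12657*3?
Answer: -151554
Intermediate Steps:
(q(415) - 189940) + 12657*3 = (415 - 189940) + 12657*3 = -189525 + 37971 = -151554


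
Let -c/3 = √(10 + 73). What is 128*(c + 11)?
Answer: 1408 - 384*√83 ≈ -2090.4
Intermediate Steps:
c = -3*√83 (c = -3*√(10 + 73) = -3*√83 ≈ -27.331)
128*(c + 11) = 128*(-3*√83 + 11) = 128*(11 - 3*√83) = 1408 - 384*√83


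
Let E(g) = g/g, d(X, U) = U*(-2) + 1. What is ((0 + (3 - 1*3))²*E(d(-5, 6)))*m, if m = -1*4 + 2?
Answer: 0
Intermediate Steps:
m = -2 (m = -4 + 2 = -2)
d(X, U) = 1 - 2*U (d(X, U) = -2*U + 1 = 1 - 2*U)
E(g) = 1
((0 + (3 - 1*3))²*E(d(-5, 6)))*m = ((0 + (3 - 1*3))²*1)*(-2) = ((0 + (3 - 3))²*1)*(-2) = ((0 + 0)²*1)*(-2) = (0²*1)*(-2) = (0*1)*(-2) = 0*(-2) = 0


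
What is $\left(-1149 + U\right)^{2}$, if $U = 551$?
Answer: $357604$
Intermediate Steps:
$\left(-1149 + U\right)^{2} = \left(-1149 + 551\right)^{2} = \left(-598\right)^{2} = 357604$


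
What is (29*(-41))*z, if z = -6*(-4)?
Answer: -28536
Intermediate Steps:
z = 24
(29*(-41))*z = (29*(-41))*24 = -1189*24 = -28536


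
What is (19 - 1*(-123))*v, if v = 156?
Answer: 22152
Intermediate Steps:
(19 - 1*(-123))*v = (19 - 1*(-123))*156 = (19 + 123)*156 = 142*156 = 22152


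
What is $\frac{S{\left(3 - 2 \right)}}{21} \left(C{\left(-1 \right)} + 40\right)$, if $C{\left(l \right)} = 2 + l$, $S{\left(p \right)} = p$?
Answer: $\frac{41}{21} \approx 1.9524$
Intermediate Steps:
$\frac{S{\left(3 - 2 \right)}}{21} \left(C{\left(-1 \right)} + 40\right) = \frac{3 - 2}{21} \left(\left(2 - 1\right) + 40\right) = 1 \cdot \frac{1}{21} \left(1 + 40\right) = \frac{1}{21} \cdot 41 = \frac{41}{21}$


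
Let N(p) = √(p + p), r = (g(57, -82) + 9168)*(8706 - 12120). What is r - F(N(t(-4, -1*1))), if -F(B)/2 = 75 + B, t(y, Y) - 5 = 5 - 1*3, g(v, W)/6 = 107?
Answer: -33491190 + 2*√14 ≈ -3.3491e+7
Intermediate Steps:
g(v, W) = 642 (g(v, W) = 6*107 = 642)
t(y, Y) = 7 (t(y, Y) = 5 + (5 - 1*3) = 5 + (5 - 3) = 5 + 2 = 7)
r = -33491340 (r = (642 + 9168)*(8706 - 12120) = 9810*(-3414) = -33491340)
N(p) = √2*√p (N(p) = √(2*p) = √2*√p)
F(B) = -150 - 2*B (F(B) = -2*(75 + B) = -150 - 2*B)
r - F(N(t(-4, -1*1))) = -33491340 - (-150 - 2*√2*√7) = -33491340 - (-150 - 2*√14) = -33491340 + (150 + 2*√14) = -33491190 + 2*√14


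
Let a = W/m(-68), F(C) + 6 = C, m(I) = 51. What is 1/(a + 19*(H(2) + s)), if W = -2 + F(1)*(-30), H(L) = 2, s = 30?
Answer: 51/31156 ≈ 0.0016369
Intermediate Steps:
F(C) = -6 + C
W = 148 (W = -2 + (-6 + 1)*(-30) = -2 - 5*(-30) = -2 + 150 = 148)
a = 148/51 ≈ 2.9020
1/(a + 19*(H(2) + s)) = 1/(148/51 + 19*(2 + 30)) = 1/(148/51 + 19*32) = 1/(148/51 + 608) = 1/(31156/51) = 51/31156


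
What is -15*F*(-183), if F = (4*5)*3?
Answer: 164700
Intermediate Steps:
F = 60 (F = 20*3 = 60)
-15*F*(-183) = -15*60*(-183) = -900*(-183) = 164700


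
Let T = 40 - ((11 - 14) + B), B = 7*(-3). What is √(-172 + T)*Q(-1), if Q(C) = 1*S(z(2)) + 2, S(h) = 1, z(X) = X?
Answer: 18*I*√3 ≈ 31.177*I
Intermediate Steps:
B = -21
Q(C) = 3 (Q(C) = 1*1 + 2 = 1 + 2 = 3)
T = 64 (T = 40 - ((11 - 14) - 21) = 40 - (-3 - 21) = 40 - 1*(-24) = 40 + 24 = 64)
√(-172 + T)*Q(-1) = √(-172 + 64)*3 = √(-108)*3 = (6*I*√3)*3 = 18*I*√3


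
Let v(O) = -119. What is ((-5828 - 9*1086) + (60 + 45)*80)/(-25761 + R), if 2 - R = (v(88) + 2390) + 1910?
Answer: 3601/14970 ≈ 0.24055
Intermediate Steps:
R = -4179 (R = 2 - ((-119 + 2390) + 1910) = 2 - (2271 + 1910) = 2 - 1*4181 = 2 - 4181 = -4179)
((-5828 - 9*1086) + (60 + 45)*80)/(-25761 + R) = ((-5828 - 9*1086) + (60 + 45)*80)/(-25761 - 4179) = ((-5828 - 9774) + 105*80)/(-29940) = (-15602 + 8400)*(-1/29940) = -7202*(-1/29940) = 3601/14970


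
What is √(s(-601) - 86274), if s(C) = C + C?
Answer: 2*I*√21869 ≈ 295.76*I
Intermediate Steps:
s(C) = 2*C
√(s(-601) - 86274) = √(2*(-601) - 86274) = √(-1202 - 86274) = √(-87476) = 2*I*√21869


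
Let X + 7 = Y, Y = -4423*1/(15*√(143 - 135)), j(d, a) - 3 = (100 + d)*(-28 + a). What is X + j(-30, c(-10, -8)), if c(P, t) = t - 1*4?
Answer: -2804 - 4423*√2/60 ≈ -2908.3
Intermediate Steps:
c(P, t) = -4 + t (c(P, t) = t - 4 = -4 + t)
j(d, a) = 3 + (-28 + a)*(100 + d) (j(d, a) = 3 + (100 + d)*(-28 + a) = 3 + (-28 + a)*(100 + d))
Y = -4423*√2/60 ≈ -104.25
X = -7 - 4423*√2/60 ≈ -111.25
X + j(-30, c(-10, -8)) = (-7 - 4423*√2/60) + (-2797 - 28*(-30) + 100*(-4 - 8) + (-4 - 8)*(-30)) = (-7 - 4423*√2/60) + (-2797 + 840 + 100*(-12) - 12*(-30)) = (-7 - 4423*√2/60) + (-2797 + 840 - 1200 + 360) = (-7 - 4423*√2/60) - 2797 = -2804 - 4423*√2/60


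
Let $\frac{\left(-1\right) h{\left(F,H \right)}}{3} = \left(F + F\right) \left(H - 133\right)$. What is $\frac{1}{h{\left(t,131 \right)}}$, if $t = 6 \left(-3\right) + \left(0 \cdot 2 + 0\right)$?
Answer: $- \frac{1}{216} \approx -0.0046296$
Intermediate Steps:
$t = -18$ ($t = -18 + \left(0 + 0\right) = -18 + 0 = -18$)
$h{\left(F,H \right)} = - 6 F \left(-133 + H\right)$ ($h{\left(F,H \right)} = - 3 \left(F + F\right) \left(H - 133\right) = - 3 \cdot 2 F \left(-133 + H\right) = - 6 F \left(-133 + H\right)$)
$\frac{1}{h{\left(t,131 \right)}} = \frac{1}{6 \left(-18\right) \left(133 - 131\right)} = \frac{1}{6 \left(-18\right) 2} = \frac{1}{-216} = - \frac{1}{216}$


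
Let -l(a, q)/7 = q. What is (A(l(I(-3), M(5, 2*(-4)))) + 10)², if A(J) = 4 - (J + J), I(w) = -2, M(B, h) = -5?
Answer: 3136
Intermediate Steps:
l(a, q) = -7*q
A(J) = 4 - 2*J
(A(l(I(-3), M(5, 2*(-4)))) + 10)² = ((4 - (-14)*(-5)) + 10)² = ((4 - 2*35) + 10)² = ((4 - 70) + 10)² = (-66 + 10)² = (-56)² = 3136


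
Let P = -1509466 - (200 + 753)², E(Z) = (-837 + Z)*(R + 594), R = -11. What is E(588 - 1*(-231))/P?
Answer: 10494/2417675 ≈ 0.0043405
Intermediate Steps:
E(Z) = -487971 + 583*Z (E(Z) = (-837 + Z)*(-11 + 594) = (-837 + Z)*583 = -487971 + 583*Z)
P = -2417675 (P = -1509466 - 1*953² = -1509466 - 1*908209 = -1509466 - 908209 = -2417675)
E(588 - 1*(-231))/P = (-487971 + 583*(588 - 1*(-231)))/(-2417675) = (-487971 + 583*(588 + 231))*(-1/2417675) = (-487971 + 583*819)*(-1/2417675) = (-487971 + 477477)*(-1/2417675) = -10494*(-1/2417675) = 10494/2417675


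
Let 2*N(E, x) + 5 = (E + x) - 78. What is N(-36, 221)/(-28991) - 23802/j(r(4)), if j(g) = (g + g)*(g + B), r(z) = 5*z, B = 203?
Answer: -345249351/129299860 ≈ -2.6701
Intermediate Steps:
N(E, x) = -83/2 + E/2 + x/2 (N(E, x) = -5/2 + ((E + x) - 78)/2 = -5/2 + (-78 + E + x)/2 = -5/2 + (-39 + E/2 + x/2) = -83/2 + E/2 + x/2)
j(g) = 2*g*(203 + g) (j(g) = (g + g)*(g + 203) = (2*g)*(203 + g) = 2*g*(203 + g))
N(-36, 221)/(-28991) - 23802/j(r(4)) = (-83/2 + (½)*(-36) + (½)*221)/(-28991) - 23802*1/(40*(203 + 5*4)) = (-83/2 - 18 + 221/2)*(-1/28991) - 23802*1/(40*(203 + 20)) = 51*(-1/28991) - 23802/(2*20*223) = -51/28991 - 23802/8920 = -51/28991 - 23802*1/8920 = -51/28991 - 11901/4460 = -345249351/129299860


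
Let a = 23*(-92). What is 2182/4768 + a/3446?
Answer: -642479/4107632 ≈ -0.15641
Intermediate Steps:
a = -2116
2182/4768 + a/3446 = 2182/4768 - 2116/3446 = 2182*(1/4768) - 2116*1/3446 = 1091/2384 - 1058/1723 = -642479/4107632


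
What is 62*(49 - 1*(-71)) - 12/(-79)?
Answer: 587772/79 ≈ 7440.1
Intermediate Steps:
62*(49 - 1*(-71)) - 12/(-79) = 62*(49 + 71) - 12*(-1/79) = 62*120 + 12/79 = 7440 + 12/79 = 587772/79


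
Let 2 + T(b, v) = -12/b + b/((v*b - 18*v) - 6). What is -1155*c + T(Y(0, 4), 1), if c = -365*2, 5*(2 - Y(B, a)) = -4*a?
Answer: 515161849/611 ≈ 8.4315e+5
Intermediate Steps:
Y(B, a) = 2 + 4*a/5 (Y(B, a) = 2 - (-4)*a/5 = 2 + 4*a/5)
c = -730
T(b, v) = -2 - 12/b + b/(-6 - 18*v + b*v) (T(b, v) = -2 + (-12/b + b/((v*b - 18*v) - 6)) = -2 + (-12/b + b/((b*v - 18*v) - 6)) = -2 + (-12/b + b/((-18*v + b*v) - 6)) = -2 + (-12/b + b/(-6 - 18*v + b*v)) = -2 - 12/b + b/(-6 - 18*v + b*v))
-1155*c + T(Y(0, 4), 1) = -1155*(-730) + (-72 - (2 + (⅘)*4)² - 216*1 - 12*(2 + (⅘)*4) - 24*(2 + (⅘)*4)*1 + 2*1*(2 + (⅘)*4)²)/((2 + (⅘)*4)*(6 + 18*1 - 1*(2 + (⅘)*4)*1)) = 843150 + (-72 - (2 + 16/5)² - 216 - 12*(2 + 16/5) - 24*(2 + 16/5)*1 + 2*1*(2 + 16/5)²)/((2 + 16/5)*(6 + 18 - 1*(2 + 16/5)*1)) = 843150 + (-72 - (26/5)² - 216 - 12*26/5 - 24*26/5*1 + 2*1*(26/5)²)/((26/5)*(6 + 18 - 1*26/5*1)) = 843150 + 5*(-72 - 1*676/25 - 216 - 312/5 - 624/5 + 2*1*(676/25))/(26*(6 + 18 - 26/5)) = 843150 + 5*(-72 - 676/25 - 216 - 312/5 - 624/5 + 1352/25)/(26*(94/5)) = 843150 + (5/26)*(5/94)*(-11204/25) = 843150 - 2801/611 = 515161849/611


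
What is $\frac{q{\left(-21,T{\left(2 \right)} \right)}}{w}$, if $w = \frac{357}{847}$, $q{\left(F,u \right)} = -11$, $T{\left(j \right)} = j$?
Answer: $- \frac{1331}{51} \approx -26.098$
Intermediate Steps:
$w = \frac{51}{121}$ ($w = 357 \cdot \frac{1}{847} = \frac{51}{121} \approx 0.42149$)
$\frac{q{\left(-21,T{\left(2 \right)} \right)}}{w} = - \frac{11}{\frac{51}{121}} = \left(-11\right) \frac{121}{51} = - \frac{1331}{51}$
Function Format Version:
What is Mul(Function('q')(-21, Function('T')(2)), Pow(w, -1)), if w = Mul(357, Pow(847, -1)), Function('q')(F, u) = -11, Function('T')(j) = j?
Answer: Rational(-1331, 51) ≈ -26.098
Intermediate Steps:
w = Rational(51, 121) (w = Mul(357, Rational(1, 847)) = Rational(51, 121) ≈ 0.42149)
Mul(Function('q')(-21, Function('T')(2)), Pow(w, -1)) = Mul(-11, Pow(Rational(51, 121), -1)) = Mul(-11, Rational(121, 51)) = Rational(-1331, 51)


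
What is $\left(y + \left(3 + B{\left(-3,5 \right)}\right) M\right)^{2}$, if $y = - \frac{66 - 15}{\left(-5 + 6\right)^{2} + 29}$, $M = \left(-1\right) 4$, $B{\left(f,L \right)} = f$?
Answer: $\frac{289}{100} \approx 2.89$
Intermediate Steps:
$M = -4$
$y = - \frac{17}{10}$ ($y = - \frac{51}{1^{2} + 29} = - \frac{51}{1 + 29} = - \frac{51}{30} = \left(-1\right) \frac{17}{10} = - \frac{17}{10} \approx -1.7$)
$\left(y + \left(3 + B{\left(-3,5 \right)}\right) M\right)^{2} = \left(- \frac{17}{10} + \left(3 - 3\right) \left(-4\right)\right)^{2} = \left(- \frac{17}{10} + 0 \left(-4\right)\right)^{2} = \left(- \frac{17}{10} + 0\right)^{2} = \left(- \frac{17}{10}\right)^{2} = \frac{289}{100}$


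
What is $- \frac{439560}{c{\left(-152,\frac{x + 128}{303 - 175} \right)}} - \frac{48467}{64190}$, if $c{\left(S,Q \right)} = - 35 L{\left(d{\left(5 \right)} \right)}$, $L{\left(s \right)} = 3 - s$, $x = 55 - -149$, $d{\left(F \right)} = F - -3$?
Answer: $- \frac{32255815}{12838} \approx -2512.5$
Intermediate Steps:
$d{\left(F \right)} = 3 + F$ ($d{\left(F \right)} = F + 3 = 3 + F$)
$x = 204$ ($x = 55 + 149 = 204$)
$c{\left(S,Q \right)} = 175$ ($c{\left(S,Q \right)} = - 35 \left(3 - \left(3 + 5\right)\right) = - 35 \left(3 - 8\right) = \left(-35\right) \left(-5\right) = 175$)
$- \frac{439560}{c{\left(-152,\frac{x + 128}{303 - 175} \right)}} - \frac{48467}{64190} = - \frac{439560}{175} - \frac{48467}{64190} = \left(-439560\right) \frac{1}{175} - \frac{48467}{64190} = - \frac{87912}{35} - \frac{48467}{64190} = - \frac{32255815}{12838}$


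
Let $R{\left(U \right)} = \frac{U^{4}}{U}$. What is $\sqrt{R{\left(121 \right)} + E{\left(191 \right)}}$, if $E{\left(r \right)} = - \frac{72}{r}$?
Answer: $\frac{7 \sqrt{1318944961}}{191} \approx 1331.0$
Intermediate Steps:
$R{\left(U \right)} = U^{3}$
$\sqrt{R{\left(121 \right)} + E{\left(191 \right)}} = \sqrt{121^{3} - \frac{72}{191}} = \sqrt{1771561 - \frac{72}{191}} = \sqrt{\frac{338368079}{191}} = \frac{7 \sqrt{1318944961}}{191}$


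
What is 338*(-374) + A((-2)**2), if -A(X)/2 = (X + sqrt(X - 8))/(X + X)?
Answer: -126413 - I/2 ≈ -1.2641e+5 - 0.5*I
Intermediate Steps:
A(X) = -(X + sqrt(-8 + X))/X (A(X) = -2*(X + sqrt(X - 8))/(X + X) = -2*(X + sqrt(-8 + X))/(2*X) = -2*(X + sqrt(-8 + X))*1/(2*X) = -(X + sqrt(-8 + X))/X)
338*(-374) + A((-2)**2) = 338*(-374) + (-1*(-2)**2 - sqrt(-8 + (-2)**2))/((-2)**2) = -126412 + (-1*4 - sqrt(-8 + 4))/4 = -126412 + (-4 - sqrt(-4))/4 = -126412 + (-4 - 2*I)/4 = -126412 + (-1 - I/2) = -126413 - I/2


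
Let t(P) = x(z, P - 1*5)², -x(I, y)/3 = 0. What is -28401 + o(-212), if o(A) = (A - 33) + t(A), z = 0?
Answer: -28646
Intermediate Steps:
x(I, y) = 0 (x(I, y) = -3*0 = 0)
t(P) = 0 (t(P) = 0² = 0)
o(A) = -33 + A (o(A) = (A - 33) + 0 = (-33 + A) + 0 = -33 + A)
-28401 + o(-212) = -28401 + (-33 - 212) = -28401 - 245 = -28646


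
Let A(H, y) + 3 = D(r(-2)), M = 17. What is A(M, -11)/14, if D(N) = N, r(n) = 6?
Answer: 3/14 ≈ 0.21429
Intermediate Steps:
A(H, y) = 3 (A(H, y) = -3 + 6 = 3)
A(M, -11)/14 = 3/14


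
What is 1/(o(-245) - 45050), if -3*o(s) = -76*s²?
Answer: 3/4426750 ≈ 6.7770e-7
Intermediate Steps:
o(s) = 76*s²/3 (o(s) = -(-76)*s²/3 = 76*s²/3)
1/(o(-245) - 45050) = 1/((76/3)*(-245)² - 45050) = 1/((76/3)*60025 - 45050) = 1/(4561900/3 - 45050) = 1/(4426750/3) = 3/4426750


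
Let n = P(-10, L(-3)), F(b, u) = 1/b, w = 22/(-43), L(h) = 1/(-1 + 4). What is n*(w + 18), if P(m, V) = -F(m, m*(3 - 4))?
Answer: 376/215 ≈ 1.7488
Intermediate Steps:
L(h) = ⅓ (L(h) = 1/3 = ⅓)
w = -22/43 (w = 22*(-1/43) = -22/43 ≈ -0.51163)
P(m, V) = -1/m
n = ⅒ (n = -1/(-10) = -1*(-⅒) = ⅒ ≈ 0.10000)
n*(w + 18) = (-22/43 + 18)/10 = (⅒)*(752/43) = 376/215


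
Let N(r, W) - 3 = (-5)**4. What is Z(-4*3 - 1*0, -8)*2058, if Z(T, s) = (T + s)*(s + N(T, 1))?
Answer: -25519200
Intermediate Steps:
N(r, W) = 628 (N(r, W) = 3 + (-5)**4 = 3 + 625 = 628)
Z(T, s) = (628 + s)*(T + s) (Z(T, s) = (T + s)*(s + 628) = (T + s)*(628 + s) = (628 + s)*(T + s))
Z(-4*3 - 1*0, -8)*2058 = ((-8)**2 + 628*(-4*3 - 1*0) + 628*(-8) + (-4*3 - 1*0)*(-8))*2058 = (64 + 628*(-12 + 0) - 5024 + (-12 + 0)*(-8))*2058 = (64 + 628*(-12) - 5024 - 12*(-8))*2058 = (64 - 7536 - 5024 + 96)*2058 = -12400*2058 = -25519200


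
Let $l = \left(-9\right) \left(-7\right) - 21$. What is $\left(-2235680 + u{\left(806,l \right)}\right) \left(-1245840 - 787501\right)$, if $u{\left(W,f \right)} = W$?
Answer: $4544260934034$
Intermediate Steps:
$l = 42$ ($l = 63 - 21 = 42$)
$\left(-2235680 + u{\left(806,l \right)}\right) \left(-1245840 - 787501\right) = \left(-2235680 + 806\right) \left(-1245840 - 787501\right) = \left(-2234874\right) \left(-2033341\right) = 4544260934034$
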